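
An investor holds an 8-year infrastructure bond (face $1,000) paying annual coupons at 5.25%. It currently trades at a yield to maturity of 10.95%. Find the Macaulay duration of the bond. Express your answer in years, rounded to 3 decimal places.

6.452 years

Periodic yield y = 0.1095. Discount each cash flow and weight by its year:
  t   CF        PV=CF/(1+0.1095)^t    t·PV
  1        52.50        47.3186        47.3186
  2        52.50        42.6486        85.2972
  3        52.50        38.4395       115.3184
  4        52.50        34.6458       138.5830
  5        52.50        31.2265       156.1323
  6        52.50        28.1446       168.8677
  7        52.50        25.3669       177.5686
  8     1,052.50       458.3568     3,666.8542
  Σ                    706.1472     4,555.9401
Price P = Σ PV = 706.1472.
Macaulay duration = Σ(t·PV) / P = 4,555.9401 / 706.1472 = 6.45183 years.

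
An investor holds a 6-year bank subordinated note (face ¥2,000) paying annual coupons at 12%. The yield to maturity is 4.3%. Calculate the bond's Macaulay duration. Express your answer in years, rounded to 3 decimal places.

Periodic yield y = 0.043. Discount each cash flow and weight by its year:
  t   CF        PV=CF/(1+0.043)^t    t·PV
  1       240.00       230.1055       230.1055
  2       240.00       220.6189       441.2377
  3       240.00       211.5234       634.5701
  4       240.00       202.8028       811.2113
  5       240.00       194.4418       972.2091
  6     2,240.00     1,739.9716    10,439.8298
  Σ                  2,799.4640    13,529.1635
Price P = Σ PV = 2,799.4640.
Macaulay duration = Σ(t·PV) / P = 13,529.1635 / 2,799.4640 = 4.83277 years.

4.833 years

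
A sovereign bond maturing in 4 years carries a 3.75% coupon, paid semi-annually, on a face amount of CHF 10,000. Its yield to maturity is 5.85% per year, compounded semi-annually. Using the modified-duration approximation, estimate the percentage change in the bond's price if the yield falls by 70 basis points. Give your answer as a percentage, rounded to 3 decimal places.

+2.543%

Periodic yield y = 0.02925. Modified duration first:
  t   CF        PV=CF/(1+0.02925)^t    t·PV
  1       187.50       182.1715       182.1715
  2       187.50       176.9944       353.9888
  3       187.50       171.9644       515.8933
  4       187.50       167.0774       668.3097
  5       187.50       162.3293       811.6465
  6       187.50       157.7161       946.2966
  7       187.50       153.2340     1,072.6380
  8    10,187.50     8,089.1077    64,712.8614
  Σ                  9,260.5948    69,263.8057
P = 9,260.5948; D_Mac = 7.47941 half-year periods = 3.73971 yrs; D_mod = 3.73971/(1+0.02925) = 3.63343 yrs.
ΔP/P ≈ -D_mod · Δy = -3.63343 × (-0.007) = +0.025434 = +2.5434%.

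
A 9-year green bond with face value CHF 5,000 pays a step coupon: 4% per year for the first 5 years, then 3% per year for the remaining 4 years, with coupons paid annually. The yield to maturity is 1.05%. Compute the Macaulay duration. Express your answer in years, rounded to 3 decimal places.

7.901 years

Periodic yield y = 0.0105. Discount each cash flow and weight by its year:
  t   CF        PV=CF/(1+0.0105)^t    t·PV
  1       200.00       197.9218       197.9218
  2       200.00       195.8652       391.7305
  3       200.00       193.8300       581.4901
  4       200.00       191.8160       767.2638
  5       200.00       189.8228       949.1141
  6       150.00       140.8878       845.3267
  7       150.00       139.4238       975.9669
  8       150.00       137.9751     1,103.8008
  9     5,150.00     4,687.9219    42,191.2972
  Σ                  6,075.4645    48,003.9118
Price P = Σ PV = 6,075.4645.
Macaulay duration = Σ(t·PV) / P = 48,003.9118 / 6,075.4645 = 7.90127 years.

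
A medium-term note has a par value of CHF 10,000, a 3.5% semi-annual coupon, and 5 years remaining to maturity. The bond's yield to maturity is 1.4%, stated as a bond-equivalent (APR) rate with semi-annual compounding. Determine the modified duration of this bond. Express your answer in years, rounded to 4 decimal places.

4.6190 years

Periodic yield y = 0.007. First find Macaulay duration:
  t   CF        PV=CF/(1+0.007)^t    t·PV
  1       175.00       173.7835       173.7835
  2       175.00       172.5755       345.1510
  3       175.00       171.3759       514.1276
  4       175.00       170.1846       680.7383
  5       175.00       169.0016       845.0078
  6       175.00       167.8268     1,006.9606
  7       175.00       166.6601     1,166.6210
  8       175.00       165.5016     1,324.0131
  9       175.00       164.3512     1,479.1606
  10   10,175.00     9,489.4210    94,894.2095
  Σ                 11,010.6816   102,429.7728
P = 11,010.6816; Macaulay duration = 102,429.7728 / 11,010.6816 = 9.30276 half-year periods = 4.65138 years.
Modified duration = D_Mac / (1 + y) = 4.65138 / 1.007 = 4.61905 years.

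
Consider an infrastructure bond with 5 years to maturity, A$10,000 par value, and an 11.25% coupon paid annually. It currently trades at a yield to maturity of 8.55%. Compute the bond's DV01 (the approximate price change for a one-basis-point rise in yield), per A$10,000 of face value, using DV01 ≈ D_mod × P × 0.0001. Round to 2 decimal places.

Periodic yield y = 0.0855.
  t   CF        PV=CF/(1+0.0855)^t    t·PV
  1     1,125.00     1,036.3888     1,036.3888
  2     1,125.00       954.7570     1,909.5141
  3     1,125.00       879.5551     2,638.6652
  4     1,125.00       810.2764     3,241.1058
  5    11,125.00     7,381.6063    36,908.0317
  Σ                 11,062.5837    45,733.7055
P = 11,062.5837; D_Mac = 4.13409 yrs; D_mod = 3.80847 yrs.
DV01 ≈ 3.80847 × 11,062.5837 × 0.0001 = 4.213147.

A$4.21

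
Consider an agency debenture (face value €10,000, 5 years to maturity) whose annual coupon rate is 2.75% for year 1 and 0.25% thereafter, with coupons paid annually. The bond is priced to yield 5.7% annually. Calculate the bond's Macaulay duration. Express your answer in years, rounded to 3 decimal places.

Periodic yield y = 0.057. Discount each cash flow and weight by its year:
  t   CF        PV=CF/(1+0.057)^t    t·PV
  1       275.00       260.1703       260.1703
  2        25.00        22.3764        44.7528
  3        25.00        21.1697        63.5092
  4        25.00        20.0281        80.1125
  5    10,025.00     7,598.1777    37,990.8884
  Σ                  7,921.9222    38,439.4330
Price P = Σ PV = 7,921.9222.
Macaulay duration = Σ(t·PV) / P = 38,439.4330 / 7,921.9222 = 4.85229 years.

4.852 years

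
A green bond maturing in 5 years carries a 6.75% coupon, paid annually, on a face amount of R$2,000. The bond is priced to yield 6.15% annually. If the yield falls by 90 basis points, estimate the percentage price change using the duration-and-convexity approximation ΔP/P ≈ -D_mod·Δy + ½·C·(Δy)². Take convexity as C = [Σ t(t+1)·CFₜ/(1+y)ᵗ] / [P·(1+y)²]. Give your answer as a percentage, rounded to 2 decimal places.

+3.83%

With y = 0.0615:
  t   CF        PV=CF/(1+0.0615)^t    t·PV        t(t+1)·PV
  1       135.00       127.1785       127.1785         254.3570
  2       135.00       119.8102       239.6204         718.8612
  3       135.00       112.8688       338.6063       1,354.4252
  4       135.00       106.3295       425.3180       2,126.5900
  5     2,135.00     1,584.1558     7,920.7789      47,524.6735
  Σ                  2,050.3428     9,051.5021      51,978.9069
P = 2,050.3428; D_Mac = 4.41463 yrs; D_mod = 4.15886 yrs; C = 22.49887.
Duration effect: -4.15886 × (-0.009) = +0.037430
Convexity effect: 0.5 × 22.49887 × (-0.009)² = +0.0009112
ΔP/P ≈ +0.037430 + 0.0009112 = +0.038341 = +3.8341%.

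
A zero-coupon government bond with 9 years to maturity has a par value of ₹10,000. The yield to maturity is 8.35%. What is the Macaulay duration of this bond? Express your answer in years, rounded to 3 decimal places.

9.000 years

A zero-coupon bond has a single cash flow at maturity, so its Macaulay duration equals its maturity: 9 years.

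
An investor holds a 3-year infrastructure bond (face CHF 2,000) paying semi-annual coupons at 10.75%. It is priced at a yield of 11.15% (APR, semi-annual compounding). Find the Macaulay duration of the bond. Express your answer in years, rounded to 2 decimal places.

Periodic yield y = 0.05575. Discount each cash flow and weight by its period:
  t   CF        PV=CF/(1+0.05575)^t    t·PV
  1       107.50       101.8233       101.8233
  2       107.50        96.4465       192.8929
  3       107.50        91.3535       274.0605
  4       107.50        86.5295       346.1179
  5       107.50        81.9602       409.8010
  6     2,107.50     1,521.9523     9,131.7138
  Σ                  1,980.0653    10,456.4095
Price P = Σ PV = 1,980.0653.
Macaulay duration = Σ(t·PV) / P = 10,456.4095 / 1,980.0653 = 5.28084 half-year periods.
In years: 5.28084 / 2 = 2.64042 years.

2.64 years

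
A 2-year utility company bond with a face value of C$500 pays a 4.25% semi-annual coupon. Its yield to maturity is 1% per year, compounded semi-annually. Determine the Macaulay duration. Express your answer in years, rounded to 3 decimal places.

Periodic yield y = 0.005. Discount each cash flow and weight by its period:
  t   CF        PV=CF/(1+0.005)^t    t·PV
  1       10.625        10.5721        10.5721
  2       10.625        10.5195        21.0391
  3       10.625        10.4672        31.4016
  4      510.625       500.5389     2,002.1556
  Σ                    532.0978     2,065.1684
Price P = Σ PV = 532.0978.
Macaulay duration = Σ(t·PV) / P = 2,065.1684 / 532.0978 = 3.88118 half-year periods.
In years: 3.88118 / 2 = 1.94059 years.

1.941 years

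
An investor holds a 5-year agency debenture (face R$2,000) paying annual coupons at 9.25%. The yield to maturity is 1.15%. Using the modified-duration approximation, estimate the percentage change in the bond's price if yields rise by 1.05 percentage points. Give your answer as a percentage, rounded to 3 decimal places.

Periodic yield y = 0.0115. Modified duration first:
  t   CF        PV=CF/(1+0.0115)^t    t·PV
  1       185.00       182.8967       182.8967
  2       185.00       180.8173       361.6346
  3       185.00       178.7615       536.2846
  4       185.00       176.7291       706.9166
  5     2,185.00     2,063.5833    10,317.9165
  Σ                  2,782.7880    12,105.6490
P = 2,782.7880; D_Mac = 4.35019 yrs; D_mod = 4.35019/(1+0.0115) = 4.30073 yrs.
ΔP/P ≈ -D_mod · Δy = -4.30073 × (+0.0105) = -0.045158 = -4.5158%.

-4.516%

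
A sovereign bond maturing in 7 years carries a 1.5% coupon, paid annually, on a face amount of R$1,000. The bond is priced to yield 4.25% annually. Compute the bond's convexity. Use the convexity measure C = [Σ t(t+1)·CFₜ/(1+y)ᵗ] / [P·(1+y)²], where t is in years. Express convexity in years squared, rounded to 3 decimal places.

48.241

With y = 0.0425:
  t   CF        PV=CF/(1+0.0425)^t    t·PV        t(t+1)·PV
  1        15.00        14.3885        14.3885          28.7770
  2        15.00        13.8019        27.6038          82.8114
  3        15.00        13.2392        39.7177         158.8709
  4        15.00        12.6995        50.7980         253.9902
  5        15.00        12.1818        60.9089         365.4536
  6        15.00        11.6852        70.1110         490.7770
  7     1,015.00       758.4616     5,309.2312      42,473.8495
  Σ                    836.4577     5,572.7592      43,854.5295
P = 836.4577.
Convexity = Σ t(t+1)·PV / [P·(1+y)²] = 43,854.5295 / (836.4577 × 1.086806) = 48.24123.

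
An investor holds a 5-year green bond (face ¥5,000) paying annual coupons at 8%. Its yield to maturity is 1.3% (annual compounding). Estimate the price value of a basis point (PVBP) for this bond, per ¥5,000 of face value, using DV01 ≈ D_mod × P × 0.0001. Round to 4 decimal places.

¥2.8786

Periodic yield y = 0.013.
  t   CF        PV=CF/(1+0.013)^t    t·PV
  1       400.00       394.8667       394.8667
  2       400.00       389.7993       779.5987
  3       400.00       384.7970     1,154.3909
  4       400.00       379.8588     1,519.4353
  5     5,400.00     5,062.2843    25,311.4216
  Σ                  6,611.6062    29,159.7132
P = 6,611.6062; D_Mac = 4.41038 yrs; D_mod = 4.35378 yrs.
DV01 ≈ 4.35378 × 6,611.6062 × 0.0001 = 2.878550.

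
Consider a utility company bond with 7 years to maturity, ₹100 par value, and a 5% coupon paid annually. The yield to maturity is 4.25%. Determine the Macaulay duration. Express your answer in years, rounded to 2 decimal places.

Periodic yield y = 0.0425. Discount each cash flow and weight by its year:
  t   CF        PV=CF/(1+0.0425)^t    t·PV
  1         5.00         4.7962         4.7962
  2         5.00         4.6006         9.2013
  3         5.00         4.4131        13.2392
  4         5.00         4.2332        16.9327
  5         5.00         4.0606        20.3030
  6         5.00         3.8951        23.3703
  7       105.00        78.4615       549.2308
  Σ                    104.4602       637.0735
Price P = Σ PV = 104.4602.
Macaulay duration = Σ(t·PV) / P = 637.0735 / 104.4602 = 6.09872 years.

6.10 years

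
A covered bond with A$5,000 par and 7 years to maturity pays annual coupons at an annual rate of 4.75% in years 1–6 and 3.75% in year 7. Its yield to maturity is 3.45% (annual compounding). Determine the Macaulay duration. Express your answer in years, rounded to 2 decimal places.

6.15 years

Periodic yield y = 0.0345. Discount each cash flow and weight by its year:
  t   CF        PV=CF/(1+0.0345)^t    t·PV
  1       237.50       229.5795       229.5795
  2       237.50       221.9232       443.8463
  3       237.50       214.5221       643.5664
  4       237.50       207.3679       829.4718
  5       237.50       200.4523     1,002.2617
  6       237.50       193.7674     1,162.6042
  7     5,187.50     4,091.1429    28,638.0000
  Σ                  5,358.7553    32,949.3300
Price P = Σ PV = 5,358.7553.
Macaulay duration = Σ(t·PV) / P = 32,949.3300 / 5,358.7553 = 6.14869 years.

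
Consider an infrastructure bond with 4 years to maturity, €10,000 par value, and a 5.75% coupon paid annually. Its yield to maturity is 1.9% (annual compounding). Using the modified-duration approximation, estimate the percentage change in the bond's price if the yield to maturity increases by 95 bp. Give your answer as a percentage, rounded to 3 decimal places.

-3.457%

Periodic yield y = 0.019. Modified duration first:
  t   CF        PV=CF/(1+0.019)^t    t·PV
  1       575.00       564.2787       564.2787
  2       575.00       553.7573     1,107.5146
  3       575.00       543.4321     1,630.2963
  4    10,575.00     9,808.0719    39,232.2875
  Σ                 11,469.5400    42,534.3772
P = 11,469.5400; D_Mac = 3.70846 yrs; D_mod = 3.70846/(1+0.019) = 3.63932 yrs.
ΔP/P ≈ -D_mod · Δy = -3.63932 × (+0.0095) = -0.034574 = -3.4574%.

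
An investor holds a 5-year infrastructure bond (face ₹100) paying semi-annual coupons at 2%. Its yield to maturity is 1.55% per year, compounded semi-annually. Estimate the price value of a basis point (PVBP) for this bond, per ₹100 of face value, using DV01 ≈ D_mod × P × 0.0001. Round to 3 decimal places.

₹0.049

Periodic yield y = 0.00775.
  t   CF        PV=CF/(1+0.00775)^t    t·PV
  1         1.00         0.9923         0.9923
  2         1.00         0.9847         1.9694
  3         1.00         0.9771         2.9313
  4         1.00         0.9696         3.8784
  5         1.00         0.9621         4.8107
  6         1.00         0.9547         5.7284
  7         1.00         0.9474         6.6318
  8         1.00         0.9401         7.5209
  9         1.00         0.9329         8.3959
  10      101.00        93.4961       934.9606
  Σ                    102.1570       977.8195
P = 102.1570; D_Mac = 9.57173 half-year periods = 4.78587 yrs; D_mod = 4.74906 yrs.
DV01 ≈ 4.74906 × 102.1570 × 0.0001 = 0.048515.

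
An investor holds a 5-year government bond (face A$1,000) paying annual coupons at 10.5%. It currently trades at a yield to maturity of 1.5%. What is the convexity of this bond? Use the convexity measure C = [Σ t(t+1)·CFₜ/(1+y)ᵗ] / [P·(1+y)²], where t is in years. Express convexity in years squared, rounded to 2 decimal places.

23.60

With y = 0.015:
  t   CF        PV=CF/(1+0.015)^t    t·PV        t(t+1)·PV
  1       105.00       103.4483       103.4483         206.8966
  2       105.00       101.9195       203.8390         611.5169
  3       105.00       100.4133       301.2399       1,204.9594
  4       105.00        98.9293       395.7174       1,978.5869
  5     1,105.00     1,025.7277     5,128.6383      30,771.8298
  Σ                  1,430.4380     6,132.8828      34,773.7895
P = 1,430.4380.
Convexity = Σ t(t+1)·PV / [P·(1+y)²] = 34,773.7895 / (1,430.4380 × 1.030225) = 23.59668.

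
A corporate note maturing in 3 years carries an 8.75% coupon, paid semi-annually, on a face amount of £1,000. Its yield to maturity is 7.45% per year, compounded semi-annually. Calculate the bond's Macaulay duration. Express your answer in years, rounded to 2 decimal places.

2.71 years

Periodic yield y = 0.03725. Discount each cash flow and weight by its period:
  t   CF        PV=CF/(1+0.03725)^t    t·PV
  1        43.75        42.1788        42.1788
  2        43.75        40.6641        81.3282
  3        43.75        39.2038       117.6113
  4        43.75        37.7959       151.1835
  5        43.75        36.4385       182.1926
  6     1,043.75       838.1000     5,028.5998
  Σ                  1,034.3811     5,603.0943
Price P = Σ PV = 1,034.3811.
Macaulay duration = Σ(t·PV) / P = 5,603.0943 / 1,034.3811 = 5.41686 half-year periods.
In years: 5.41686 / 2 = 2.70843 years.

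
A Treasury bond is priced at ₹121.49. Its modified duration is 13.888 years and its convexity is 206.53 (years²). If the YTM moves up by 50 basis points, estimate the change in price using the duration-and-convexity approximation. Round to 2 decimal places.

-₹8.12

Duration effect: -D_mod·Δy = -13.888 × (+0.005) = -0.069440
Convexity effect: ½·C·(Δy)² = 0.5 × 206.53 × (0.005)² = +0.002581625
ΔP/P ≈ -0.069440 + 0.002581625 = -0.066858375
ΔP ≈ 121.49 × (-0.066858375) = -8.12262397875.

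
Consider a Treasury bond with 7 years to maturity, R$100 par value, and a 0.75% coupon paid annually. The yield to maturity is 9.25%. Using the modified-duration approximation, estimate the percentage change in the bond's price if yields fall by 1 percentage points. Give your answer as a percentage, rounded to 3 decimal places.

Periodic yield y = 0.0925. Modified duration first:
  t   CF        PV=CF/(1+0.0925)^t    t·PV
  1         0.75         0.6865         0.6865
  2         0.75         0.6284         1.2567
  3         0.75         0.5752         1.7255
  4         0.75         0.5265         2.1059
  5         0.75         0.4819         2.4095
  6         0.75         0.4411         2.6466
  7       100.75        54.2369       379.6584
  Σ                     57.5764       390.4891
P = 57.5764; D_Mac = 6.78210 yrs; D_mod = 6.78210/(1+0.0925) = 6.20787 yrs.
ΔP/P ≈ -D_mod · Δy = -6.20787 × (-0.01) = +0.062079 = +6.2079%.

+6.208%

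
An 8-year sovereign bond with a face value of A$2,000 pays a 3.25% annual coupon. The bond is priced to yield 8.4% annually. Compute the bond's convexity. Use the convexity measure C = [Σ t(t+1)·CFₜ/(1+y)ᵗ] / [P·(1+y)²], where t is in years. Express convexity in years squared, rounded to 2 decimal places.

51.08

With y = 0.084:
  t   CF        PV=CF/(1+0.084)^t    t·PV        t(t+1)·PV
  1        65.00        59.9631        59.9631         119.9262
  2        65.00        55.3165       110.6330         331.8991
  3        65.00        51.0300       153.0900         612.3599
  4        65.00        47.0756       188.3026         941.5128
  5        65.00        43.4277       217.1386       1,302.8313
  6        65.00        40.0625       240.3748       1,682.6235
  7        65.00        36.9580       258.7060       2,069.6476
  8     2,065.00     1,083.1430     8,665.1440      77,986.2962
  Σ                  1,416.9764     9,893.3520      85,047.0966
P = 1,416.9764.
Convexity = Σ t(t+1)·PV / [P·(1+y)²] = 85,047.0966 / (1,416.9764 × 1.175056) = 51.07852.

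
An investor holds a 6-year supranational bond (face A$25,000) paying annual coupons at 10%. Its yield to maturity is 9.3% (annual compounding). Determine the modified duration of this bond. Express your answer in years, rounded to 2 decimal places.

4.40 years

Periodic yield y = 0.093. First find Macaulay duration:
  t   CF        PV=CF/(1+0.093)^t    t·PV
  1     2,500.00     2,287.2827     2,287.2827
  2     2,500.00     2,092.6649     4,185.3297
  3     2,500.00     1,914.6065     5,743.8194
  4     2,500.00     1,751.6985     7,006.7940
  5     2,500.00     1,602.6519     8,013.2594
  6    27,500.00    16,129.1590    96,774.9538
  Σ                 25,778.0634   124,011.4391
P = 25,778.0634; Macaulay duration = 124,011.4391 / 25,778.0634 = 4.81074 years.
Modified duration = D_Mac / (1 + y) = 4.81074 / 1.093 = 4.40140 years.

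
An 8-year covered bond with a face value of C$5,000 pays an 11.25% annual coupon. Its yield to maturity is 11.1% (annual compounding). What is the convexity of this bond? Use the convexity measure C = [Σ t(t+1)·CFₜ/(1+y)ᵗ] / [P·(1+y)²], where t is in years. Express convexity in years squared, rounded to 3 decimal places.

36.372

With y = 0.111:
  t   CF        PV=CF/(1+0.111)^t    t·PV        t(t+1)·PV
  1       562.50       506.3006       506.3006       1,012.6013
  2       562.50       455.7161       911.4323       2,734.2968
  3       562.50       410.1855     1,230.5566       4,922.2265
  4       562.50       369.2039     1,476.8156       7,384.0782
  5       562.50       332.3168     1,661.5838       9,969.5025
  6       562.50       299.1150     1,794.6899      12,562.8294
  7       562.50       269.2304     1,884.6129      15,076.9030
  8     5,562.50     2,396.3903    19,171.1224     172,540.1014
  Σ                  5,038.4587    28,637.1141     226,202.5391
P = 5,038.4587.
Convexity = Σ t(t+1)·PV / [P·(1+y)²] = 226,202.5391 / (5,038.4587 × 1.234321) = 36.37237.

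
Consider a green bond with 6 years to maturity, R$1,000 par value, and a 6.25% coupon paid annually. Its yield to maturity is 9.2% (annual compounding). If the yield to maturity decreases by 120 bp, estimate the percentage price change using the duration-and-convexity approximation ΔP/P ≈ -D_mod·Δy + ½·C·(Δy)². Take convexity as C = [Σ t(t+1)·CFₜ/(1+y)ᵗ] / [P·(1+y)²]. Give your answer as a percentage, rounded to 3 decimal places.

+5.826%

With y = 0.092:
  t   CF        PV=CF/(1+0.092)^t    t·PV        t(t+1)·PV
  1        62.50        57.2344        57.2344         114.4689
  2        62.50        52.4125       104.8250         314.4749
  3        62.50        47.9968       143.9903         575.9614
  4        62.50        43.9531       175.8124         879.0619
  5        62.50        40.2501       201.2504       1,207.5026
  6     1,062.50       626.6039     3,759.6235      26,317.3647
  Σ                    868.4508     4,442.7361      29,408.8343
P = 868.4508; D_Mac = 5.11570 yrs; D_mod = 4.68471 yrs; C = 28.39797.
Duration effect: -4.68471 × (-0.012) = +0.056217
Convexity effect: 0.5 × 28.39797 × (-0.012)² = +0.0020447
ΔP/P ≈ +0.056217 + 0.0020447 = +0.058261 = +5.8261%.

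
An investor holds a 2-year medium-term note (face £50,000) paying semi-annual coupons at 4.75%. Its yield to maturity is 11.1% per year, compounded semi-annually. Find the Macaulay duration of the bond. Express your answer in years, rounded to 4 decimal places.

1.9267 years

Periodic yield y = 0.0555. Discount each cash flow and weight by its period:
  t   CF        PV=CF/(1+0.0555)^t    t·PV
  1     1,187.50     1,125.0592     1,125.0592
  2     1,187.50     1,065.9017     2,131.8033
  3     1,187.50     1,009.8547     3,029.5642
  4    51,187.50    41,241.1691   164,964.6766
  Σ                 44,441.9848   171,251.1033
Price P = Σ PV = 44,441.9848.
Macaulay duration = Σ(t·PV) / P = 171,251.1033 / 44,441.9848 = 3.85336 half-year periods.
In years: 3.85336 / 2 = 1.92668 years.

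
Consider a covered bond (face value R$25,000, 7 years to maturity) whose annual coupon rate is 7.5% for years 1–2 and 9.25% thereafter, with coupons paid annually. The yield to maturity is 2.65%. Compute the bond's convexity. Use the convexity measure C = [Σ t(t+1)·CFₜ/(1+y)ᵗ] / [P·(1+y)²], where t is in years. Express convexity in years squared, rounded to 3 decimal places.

With y = 0.0265:
  t   CF        PV=CF/(1+0.0265)^t    t·PV        t(t+1)·PV
  1     1,875.00     1,826.5952     1,826.5952       3,653.1905
  2     1,875.00     1,779.4401     3,558.8801      10,676.6404
  3     2,312.50     2,137.9861     6,413.9583      25,655.8334
  4     2,312.50     2,082.7921     8,331.1685      41,655.8425
  5     2,312.50     2,029.0230    10,145.1151      60,870.6904
  6     2,312.50     1,976.6420    11,859.8520      83,018.9640
  7    27,312.50    22,743.0538   159,201.3765   1,273,611.0118
  Σ                 34,575.5323   201,336.9457   1,499,142.1729
P = 34,575.5323.
Convexity = Σ t(t+1)·PV / [P·(1+y)²] = 1,499,142.1729 / (34,575.5323 × 1.053702) = 41.14869.

41.149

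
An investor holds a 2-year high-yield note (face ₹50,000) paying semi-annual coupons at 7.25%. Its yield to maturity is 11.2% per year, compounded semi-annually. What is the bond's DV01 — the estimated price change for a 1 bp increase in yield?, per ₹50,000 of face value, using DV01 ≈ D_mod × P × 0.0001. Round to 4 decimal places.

Periodic yield y = 0.056.
  t   CF        PV=CF/(1+0.056)^t    t·PV
  1     1,812.50     1,716.3826     1,716.3826
  2     1,812.50     1,625.3623     3,250.7246
  3     1,812.50     1,539.1688     4,617.5065
  4    51,812.50    41,665.7185   166,662.8739
  Σ                 46,546.6322   176,247.4875
P = 46,546.6322; D_Mac = 3.78647 half-year periods = 1.89324 yrs; D_mod = 1.79284 yrs.
DV01 ≈ 1.79284 × 46,546.6322 × 0.0001 = 8.345051.

₹8.3451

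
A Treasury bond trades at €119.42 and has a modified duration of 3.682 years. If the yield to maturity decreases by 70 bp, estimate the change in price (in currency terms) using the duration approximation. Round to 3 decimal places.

+€3.078

Duration approximation: ΔP/P ≈ -D_mod · Δy = -3.682 × (-0.007) = +0.025774.
ΔP ≈ 119.42 × (+0.025774) = +3.07793108.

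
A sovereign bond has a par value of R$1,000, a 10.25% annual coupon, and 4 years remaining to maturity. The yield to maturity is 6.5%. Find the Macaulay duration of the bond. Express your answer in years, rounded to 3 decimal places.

Periodic yield y = 0.065. Discount each cash flow and weight by its year:
  t   CF        PV=CF/(1+0.065)^t    t·PV
  1       102.50        96.2441        96.2441
  2       102.50        90.3701       180.7402
  3       102.50        84.8545       254.5636
  4     1,102.50       856.9987     3,427.9948
  Σ                  1,128.4674     3,959.5427
Price P = Σ PV = 1,128.4674.
Macaulay duration = Σ(t·PV) / P = 3,959.5427 / 1,128.4674 = 3.50878 years.

3.509 years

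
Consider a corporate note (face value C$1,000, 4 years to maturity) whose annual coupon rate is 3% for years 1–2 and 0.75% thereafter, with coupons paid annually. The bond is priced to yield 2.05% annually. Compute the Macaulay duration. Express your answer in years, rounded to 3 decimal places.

3.846 years

Periodic yield y = 0.0205. Discount each cash flow and weight by its year:
  t   CF        PV=CF/(1+0.0205)^t    t·PV
  1        30.00        29.3974        29.3974
  2        30.00        28.8068        57.6136
  3         7.50         7.0570        21.1711
  4     1,007.50       928.9515     3,715.8058
  Σ                    994.2127     3,823.9879
Price P = Σ PV = 994.2127.
Macaulay duration = Σ(t·PV) / P = 3,823.9879 / 994.2127 = 3.84625 years.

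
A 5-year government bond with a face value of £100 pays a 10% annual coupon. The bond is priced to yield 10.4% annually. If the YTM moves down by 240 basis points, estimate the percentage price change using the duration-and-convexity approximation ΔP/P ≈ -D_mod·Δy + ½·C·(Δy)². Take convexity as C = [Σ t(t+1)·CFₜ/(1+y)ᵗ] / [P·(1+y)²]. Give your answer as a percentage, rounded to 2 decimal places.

With y = 0.104:
  t   CF        PV=CF/(1+0.104)^t    t·PV        t(t+1)·PV
  1        10.00         9.0580         9.0580          18.1159
  2        10.00         8.2047        16.4094          49.2281
  3        10.00         7.4318        22.2953          89.1813
  4        10.00         6.7317        26.9267         134.6337
  5       110.00        67.0729       335.3647       2,012.1881
  Σ                     98.4991       410.0541       2,303.3472
P = 98.4991; D_Mac = 4.16303 yrs; D_mod = 3.77086 yrs; C = 19.18621.
Duration effect: -3.77086 × (-0.024) = +0.090501
Convexity effect: 0.5 × 19.18621 × (-0.024)² = +0.0055256
ΔP/P ≈ +0.090501 + 0.0055256 = +0.096026 = +9.6026%.

+9.60%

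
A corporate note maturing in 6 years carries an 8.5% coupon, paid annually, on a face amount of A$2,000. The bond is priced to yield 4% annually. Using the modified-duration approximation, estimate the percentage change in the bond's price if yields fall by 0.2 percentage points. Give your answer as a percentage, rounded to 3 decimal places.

+0.973%

Periodic yield y = 0.04. Modified duration first:
  t   CF        PV=CF/(1+0.04)^t    t·PV
  1       170.00       163.4615       163.4615
  2       170.00       157.1746       314.3491
  3       170.00       151.1294       453.3881
  4       170.00       145.3167       581.2668
  5       170.00       139.7276       698.6380
  6     2,170.00     1,714.9825    10,289.8951
  Σ                  2,471.7923    12,500.9988
P = 2,471.7923; D_Mac = 5.05746 yrs; D_mod = 5.05746/(1+0.04) = 4.86295 yrs.
ΔP/P ≈ -D_mod · Δy = -4.86295 × (-0.002) = +0.009726 = +0.9726%.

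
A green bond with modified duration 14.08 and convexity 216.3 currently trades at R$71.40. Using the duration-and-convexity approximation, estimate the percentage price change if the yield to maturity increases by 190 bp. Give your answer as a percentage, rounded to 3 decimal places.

-22.848%

Duration effect: -D_mod·Δy = -14.08 × (+0.019) = -0.267520
Convexity effect: ½·C·(Δy)² = 0.5 × 216.3 × (0.019)² = +0.03904215
ΔP/P ≈ -0.267520 + 0.03904215 = -0.22847785
= -22.847785%.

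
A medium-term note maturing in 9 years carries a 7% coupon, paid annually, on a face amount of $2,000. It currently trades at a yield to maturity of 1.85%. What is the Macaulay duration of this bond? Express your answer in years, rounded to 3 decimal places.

7.333 years

Periodic yield y = 0.0185. Discount each cash flow and weight by its year:
  t   CF        PV=CF/(1+0.0185)^t    t·PV
  1       140.00       137.4570       137.4570
  2       140.00       134.9603       269.9206
  3       140.00       132.5089       397.5266
  4       140.00       130.1020       520.4079
  5       140.00       127.7388       638.6941
  6       140.00       125.4186       752.5114
  7       140.00       123.1405       861.9833
  8       140.00       120.9037       967.2300
  9     2,140.00     1,814.5313    16,330.7820
  Σ                  2,846.7611    20,876.5129
Price P = Σ PV = 2,846.7611.
Macaulay duration = Σ(t·PV) / P = 20,876.5129 / 2,846.7611 = 7.33343 years.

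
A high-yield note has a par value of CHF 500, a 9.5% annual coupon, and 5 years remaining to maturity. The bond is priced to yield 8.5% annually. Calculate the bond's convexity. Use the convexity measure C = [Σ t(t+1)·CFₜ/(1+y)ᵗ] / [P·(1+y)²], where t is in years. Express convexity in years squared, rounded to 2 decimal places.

20.24

With y = 0.085:
  t   CF        PV=CF/(1+0.085)^t    t·PV        t(t+1)·PV
  1        47.50        43.7788        43.7788          87.5576
  2        47.50        40.3491        80.6983         242.0948
  3        47.50        37.1881       111.5644         446.2576
  4        47.50        34.2748       137.0991         685.4956
  5       547.50       364.1124     1,820.5618      10,923.3711
  Σ                    519.7032     2,193.7024      12,384.7766
P = 519.7032.
Convexity = Σ t(t+1)·PV / [P·(1+y)²] = 12,384.7766 / (519.7032 × 1.177225) = 20.24293.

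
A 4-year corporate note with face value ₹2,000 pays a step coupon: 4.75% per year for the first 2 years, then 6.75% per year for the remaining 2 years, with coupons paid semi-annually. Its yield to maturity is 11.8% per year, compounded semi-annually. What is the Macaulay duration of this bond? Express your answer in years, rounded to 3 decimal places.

3.625 years

Periodic yield y = 0.059. Discount each cash flow and weight by its period:
  t   CF        PV=CF/(1+0.059)^t    t·PV
  1        47.50        44.8536        44.8536
  2        47.50        42.3547        84.7094
  3        47.50        39.9950       119.9850
  4        47.50        37.7668       151.0671
  5        67.50        50.6785       253.3926
  6        67.50        47.8551       287.1305
  7        67.50        45.1889       316.3225
  8     2,067.50     1,307.0068    10,456.0542
  Σ                  1,615.6994    11,713.5149
Price P = Σ PV = 1,615.6994.
Macaulay duration = Σ(t·PV) / P = 11,713.5149 / 1,615.6994 = 7.24981 half-year periods.
In years: 7.24981 / 2 = 3.62491 years.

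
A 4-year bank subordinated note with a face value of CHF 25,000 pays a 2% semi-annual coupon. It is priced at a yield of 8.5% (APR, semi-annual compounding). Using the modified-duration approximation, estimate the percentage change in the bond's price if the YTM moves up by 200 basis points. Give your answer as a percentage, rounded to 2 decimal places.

-7.37%

Periodic yield y = 0.0425. Modified duration first:
  t   CF        PV=CF/(1+0.0425)^t    t·PV
  1       250.00       239.8082       239.8082
  2       250.00       230.0318       460.0636
  3       250.00       220.6540       661.9620
  4       250.00       211.6585       846.6341
  5       250.00       203.0298     1,015.1488
  6       250.00       194.7528     1,168.5166
  7       250.00       186.8132     1,307.6924
  8    25,250.00    18,098.9289   144,791.4310
  Σ                 19,585.6771   150,491.2566
P = 19,585.6771; D_Mac = 7.68374 half-year periods = 3.84187 yrs; D_mod = 3.84187/(1+0.0425) = 3.68525 yrs.
ΔP/P ≈ -D_mod · Δy = -3.68525 × (+0.02) = -0.073705 = -7.3705%.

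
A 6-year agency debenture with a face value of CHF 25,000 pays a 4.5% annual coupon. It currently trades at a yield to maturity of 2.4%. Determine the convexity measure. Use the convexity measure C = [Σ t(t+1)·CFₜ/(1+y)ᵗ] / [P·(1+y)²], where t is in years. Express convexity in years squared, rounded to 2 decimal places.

34.98

With y = 0.024:
  t   CF        PV=CF/(1+0.024)^t    t·PV        t(t+1)·PV
  1     1,125.00     1,098.6328     1,098.6328       2,197.2656
  2     1,125.00     1,072.8836     2,145.7672       6,437.3016
  3     1,125.00     1,047.7379     3,143.2137      12,572.8548
  4     1,125.00     1,023.1815     4,092.7262      20,463.6308
  5     1,125.00       999.2007     4,996.0036      29,976.0217
  6    26,125.00    22,659.8254   135,958.9524     951,712.6670
  Σ                 27,901.4620   151,435.2959   1,023,359.7415
P = 27,901.4620.
Convexity = Σ t(t+1)·PV / [P·(1+y)²] = 1,023,359.7415 / (27,901.4620 × 1.048576) = 34.97852.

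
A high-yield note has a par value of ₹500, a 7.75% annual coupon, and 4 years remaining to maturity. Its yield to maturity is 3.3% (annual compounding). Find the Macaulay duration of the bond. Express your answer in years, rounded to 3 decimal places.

Periodic yield y = 0.033. Discount each cash flow and weight by its year:
  t   CF        PV=CF/(1+0.033)^t    t·PV
  1        38.75        37.5121        37.5121
  2        38.75        36.3137        72.6275
  3        38.75        35.1537       105.4610
  4       538.75       473.1360     1,892.5440
  Σ                    582.1155     2,108.1446
Price P = Σ PV = 582.1155.
Macaulay duration = Σ(t·PV) / P = 2,108.1446 / 582.1155 = 3.62152 years.

3.622 years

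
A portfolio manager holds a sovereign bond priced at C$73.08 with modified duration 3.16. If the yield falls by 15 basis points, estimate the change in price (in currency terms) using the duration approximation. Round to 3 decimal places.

+C$0.346

Duration approximation: ΔP/P ≈ -D_mod · Δy = -3.16 × (-0.0015) = +0.004740.
ΔP ≈ 73.08 × (+0.004740) = +0.3463992.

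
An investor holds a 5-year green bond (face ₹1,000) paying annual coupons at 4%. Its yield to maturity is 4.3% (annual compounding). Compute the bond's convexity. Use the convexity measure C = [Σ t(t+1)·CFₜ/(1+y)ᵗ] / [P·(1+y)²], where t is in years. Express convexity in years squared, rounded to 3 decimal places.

With y = 0.043:
  t   CF        PV=CF/(1+0.043)^t    t·PV        t(t+1)·PV
  1        40.00        38.3509        38.3509          76.7018
  2        40.00        36.7698        73.5396         220.6189
  3        40.00        35.2539       105.7617         423.0467
  4        40.00        33.8005       135.2019         676.0094
  5     1,040.00       842.5813     4,212.9063      25,277.4379
  Σ                    986.7563     4,565.7604      26,673.8147
P = 986.7563.
Convexity = Σ t(t+1)·PV / [P·(1+y)²] = 26,673.8147 / (986.7563 × 1.087849) = 24.84887.

24.849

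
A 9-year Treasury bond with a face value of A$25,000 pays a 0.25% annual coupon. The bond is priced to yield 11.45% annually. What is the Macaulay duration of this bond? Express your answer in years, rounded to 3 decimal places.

Periodic yield y = 0.1145. Discount each cash flow and weight by its year:
  t   CF        PV=CF/(1+0.1145)^t    t·PV
  1        62.50        56.0790        56.0790
  2        62.50        50.3176       100.6352
  3        62.50        45.1481       135.4444
  4        62.50        40.5098       162.0391
  5        62.50        36.3479       181.7396
  6        62.50        32.6137       195.6820
  7        62.50        29.2630       204.8413
  8        62.50        26.2567       210.0533
  9    25,062.50     9,447.2136    85,024.9224
  Σ                  9,763.7493    86,271.4362
Price P = Σ PV = 9,763.7493.
Macaulay duration = Σ(t·PV) / P = 86,271.4362 / 9,763.7493 = 8.83589 years.

8.836 years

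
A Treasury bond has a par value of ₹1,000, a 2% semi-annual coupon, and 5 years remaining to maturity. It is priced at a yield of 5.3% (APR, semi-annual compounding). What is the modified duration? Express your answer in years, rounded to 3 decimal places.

4.638 years

Periodic yield y = 0.0265. First find Macaulay duration:
  t   CF        PV=CF/(1+0.0265)^t    t·PV
  1        10.00         9.7418         9.7418
  2        10.00         9.4903        18.9807
  3        10.00         9.2453        27.7360
  4        10.00         9.0067        36.0267
  5        10.00         8.7742        43.8708
  6        10.00         8.5476        51.2858
  7        10.00         8.3270        58.2888
  8        10.00         8.1120        64.8961
  9        10.00         7.9026        71.1233
  10    1,010.00       777.5563     7,775.5629
  Σ                    856.7039     8,157.5129
P = 856.7039; Macaulay duration = 8,157.5129 / 856.7039 = 9.52198 half-year periods = 4.76099 years.
Modified duration = D_Mac / (1 + y) = 4.76099 / 1.0265 = 4.63808 years.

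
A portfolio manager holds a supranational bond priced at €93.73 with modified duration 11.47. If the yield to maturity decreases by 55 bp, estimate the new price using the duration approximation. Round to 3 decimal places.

Duration approximation: ΔP/P ≈ -D_mod · Δy = -11.47 × (-0.0055) = +0.063085.
New price ≈ 93.73 × (1 + 0.063085) = 99.64295705.

€99.643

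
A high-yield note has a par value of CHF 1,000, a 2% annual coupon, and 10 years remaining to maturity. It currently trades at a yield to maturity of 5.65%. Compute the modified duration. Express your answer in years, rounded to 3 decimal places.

8.500 years

Periodic yield y = 0.0565. First find Macaulay duration:
  t   CF        PV=CF/(1+0.0565)^t    t·PV
  1        20.00        18.9304        18.9304
  2        20.00        17.9181        35.8361
  3        20.00        16.9598        50.8795
  4        20.00        16.0528        64.2114
  5        20.00        15.1944        75.9718
  6        20.00        14.3818        86.2907
  7        20.00        13.6127        95.2887
  8        20.00        12.8847       103.0775
  9        20.00        12.1956       109.7607
  10    1,020.00       588.7151     5,887.1508
  Σ                    726.8454     6,527.3977
P = 726.8454; Macaulay duration = 6,527.3977 / 726.8454 = 8.98045 years.
Modified duration = D_Mac / (1 + y) = 8.98045 / 1.0565 = 8.50019 years.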